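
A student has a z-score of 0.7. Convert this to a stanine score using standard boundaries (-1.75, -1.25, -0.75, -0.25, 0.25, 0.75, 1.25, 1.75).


Stanine boundaries: [-1.75, -1.25, -0.75, -0.25, 0.25, 0.75, 1.25, 1.75]
z = 0.7
Check each boundary:
  z >= -1.75 -> could be stanine 2
  z >= -1.25 -> could be stanine 3
  z >= -0.75 -> could be stanine 4
  z >= -0.25 -> could be stanine 5
  z >= 0.25 -> could be stanine 6
  z < 0.75
  z < 1.25
  z < 1.75
Highest qualifying boundary gives stanine = 6

6


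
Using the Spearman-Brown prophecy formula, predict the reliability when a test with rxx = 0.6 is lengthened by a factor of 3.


r_new = (n * rxx) / (1 + (n-1) * rxx)
r_new = (3 * 0.6) / (1 + 2 * 0.6)
r_new = 1.8 / 2.2
r_new = 0.8182

0.8182


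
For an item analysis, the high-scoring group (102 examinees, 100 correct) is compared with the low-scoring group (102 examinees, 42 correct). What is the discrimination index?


p_upper = 100/102 = 0.9804
p_lower = 42/102 = 0.4118
D = 0.9804 - 0.4118 = 0.5686

0.5686


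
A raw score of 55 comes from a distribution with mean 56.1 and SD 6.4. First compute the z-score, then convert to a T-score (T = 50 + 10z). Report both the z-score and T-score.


z = (X - mean) / SD = (55 - 56.1) / 6.4
z = -1.1 / 6.4
z = -0.1719
T-score = T = 50 + 10z
Carry z at full precision (z = -1.1 / 6.4) into the conversion:
T-score = 50 + 10 * (-1.1 / 6.4) = 50 + -11 / 6.4
T-score = 50 + -1.7188
T-score = 48.2812

48.2812


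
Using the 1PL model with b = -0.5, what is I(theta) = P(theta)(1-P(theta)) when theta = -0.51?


P = 1/(1+exp(-(-0.51--0.5))) = 0.4975
I = P*(1-P) = 0.4975 * 0.5025
I = 0.25

0.25


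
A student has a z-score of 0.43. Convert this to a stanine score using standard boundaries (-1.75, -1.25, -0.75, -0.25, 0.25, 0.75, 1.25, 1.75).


Stanine boundaries: [-1.75, -1.25, -0.75, -0.25, 0.25, 0.75, 1.25, 1.75]
z = 0.43
Check each boundary:
  z >= -1.75 -> could be stanine 2
  z >= -1.25 -> could be stanine 3
  z >= -0.75 -> could be stanine 4
  z >= -0.25 -> could be stanine 5
  z >= 0.25 -> could be stanine 6
  z < 0.75
  z < 1.25
  z < 1.75
Highest qualifying boundary gives stanine = 6

6


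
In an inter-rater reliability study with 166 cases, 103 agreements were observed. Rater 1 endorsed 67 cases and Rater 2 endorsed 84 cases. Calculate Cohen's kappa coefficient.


P_o = 103/166 = 0.620482
P_e = (67*84 + 99*82) / 27556 = 0.498839
kappa = (P_o - P_e) / (1 - P_e)
kappa = (0.620482 - 0.498839) / (1 - 0.498839)
kappa = 0.2427

0.2427


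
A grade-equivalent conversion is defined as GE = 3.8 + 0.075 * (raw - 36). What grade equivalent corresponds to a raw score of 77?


raw - median = 77 - 36 = 41
slope * diff = 0.075 * 41 = 3.075
GE = 3.8 + 3.075
GE = 6.875

6.875


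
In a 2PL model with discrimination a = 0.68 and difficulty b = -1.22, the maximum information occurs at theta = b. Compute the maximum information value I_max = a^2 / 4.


For 2PL, max info at theta = b = -1.22
I_max = a^2 / 4 = 0.68^2 / 4
= 0.4624 / 4
I_max = 0.1156

0.1156


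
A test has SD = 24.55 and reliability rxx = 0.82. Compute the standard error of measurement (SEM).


SEM = SD * sqrt(1 - rxx)
SEM = 24.55 * sqrt(1 - 0.82)
SEM = 24.55 * sqrt(0.18) = 24.55 * 0.424264
SEM = 10.4157

10.4157


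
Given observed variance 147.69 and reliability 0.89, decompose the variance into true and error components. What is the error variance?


var_true = rxx * var_obs = 0.89 * 147.69 = 131.4441
var_error = var_obs - var_true
var_error = 147.69 - 131.4441
var_error = 16.2459

16.2459


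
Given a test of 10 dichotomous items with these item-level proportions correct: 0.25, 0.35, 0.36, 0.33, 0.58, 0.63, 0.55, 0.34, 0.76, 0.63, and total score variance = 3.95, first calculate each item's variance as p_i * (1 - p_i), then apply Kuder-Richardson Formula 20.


For each item, compute p_i * q_i:
  Item 1: 0.25 * 0.75 = 0.1875
  Item 2: 0.35 * 0.65 = 0.2275
  Item 3: 0.36 * 0.64 = 0.2304
  Item 4: 0.33 * 0.67 = 0.2211
  Item 5: 0.58 * 0.42 = 0.2436
  Item 6: 0.63 * 0.37 = 0.2331
  Item 7: 0.55 * 0.45 = 0.2475
  Item 8: 0.34 * 0.66 = 0.2244
  Item 9: 0.76 * 0.24 = 0.1824
  Item 10: 0.63 * 0.37 = 0.2331
Sum(p_i * q_i) = 0.1875 + 0.2275 + 0.2304 + 0.2211 + 0.2436 + 0.2331 + 0.2475 + 0.2244 + 0.1824 + 0.2331 = 2.2306
KR-20 = (k/(k-1)) * (1 - Sum(p_i*q_i) / Var_total)
= (10/9) * (1 - 2.2306/3.95)
= 1.1111 * 0.4353
KR-20 = 0.4837

0.4837


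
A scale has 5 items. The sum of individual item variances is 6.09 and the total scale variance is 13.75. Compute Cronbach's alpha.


alpha = (k/(k-1)) * (1 - sum(si^2)/s_total^2)
= (5/4) * (1 - 6.09/13.75)
alpha = 0.6964

0.6964


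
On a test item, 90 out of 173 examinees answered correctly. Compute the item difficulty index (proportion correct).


Item difficulty p = number correct / total examinees
p = 90 / 173
p = 0.5202

0.5202


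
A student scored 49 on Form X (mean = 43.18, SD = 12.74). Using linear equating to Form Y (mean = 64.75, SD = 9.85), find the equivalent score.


slope = SD_Y / SD_X = 9.85 / 12.74 ~ 0.7732
intercept = mean_Y - slope * mean_X = 64.75 - (9.85 / 12.74) * 43.18 ~ 31.3651
Y = slope * X + intercept. To avoid rounding drift from the rounded slope/intercept, evaluate the equivalent form Y = mean_Y + SD_Y * (X - mean_X) / SD_X at full precision:
Y = 64.75 + 9.85 * (49 - 43.18) / 12.74
Y = 64.75 + 9.85 * 5.82 / 12.74
Y = 64.75 + 57.327 / 12.74
Y = 64.75 + 4.4998
Y = 69.2498

69.2498


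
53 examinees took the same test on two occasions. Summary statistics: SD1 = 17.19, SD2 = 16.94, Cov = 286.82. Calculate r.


r = cov(X,Y) / (SD_X * SD_Y)
r = 286.82 / (17.19 * 16.94)
r = 286.82 / 291.1986
r = 0.985

0.985


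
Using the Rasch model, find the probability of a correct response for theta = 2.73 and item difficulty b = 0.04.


theta - b = 2.73 - 0.04 = 2.69
exp(-(theta - b)) = exp(-2.69) = 0.0679
P = 1 / (1 + 0.0679)
P = 0.9364

0.9364


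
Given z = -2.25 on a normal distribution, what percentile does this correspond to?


CDF(z) = 0.5 * (1 + erf(z/sqrt(2)))
erf(-1.591) = -0.9756
CDF = 0.0122
Percentile rank = 0.0122 * 100 = 1.22

1.22


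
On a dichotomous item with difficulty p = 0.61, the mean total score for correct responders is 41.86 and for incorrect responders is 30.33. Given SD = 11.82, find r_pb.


q = 1 - p = 0.39
rpb = ((M1 - M0) / SD) * sqrt(p * q)
rpb = ((41.86 - 30.33) / 11.82) * sqrt(0.61 * 0.39)
rpb = 0.4758

0.4758


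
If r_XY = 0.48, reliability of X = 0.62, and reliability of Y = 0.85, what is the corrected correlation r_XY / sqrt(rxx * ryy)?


r_corrected = rxy / sqrt(rxx * ryy)
= 0.48 / sqrt(0.62 * 0.85)
= 0.48 / sqrt(0.527)
= 0.48 / 0.725948
r_corrected = 0.6612

0.6612


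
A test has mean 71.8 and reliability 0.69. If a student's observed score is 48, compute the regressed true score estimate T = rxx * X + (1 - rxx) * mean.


T_est = rxx * X + (1 - rxx) * mean
T_est = 0.69 * 48 + 0.31 * 71.8
T_est = 33.12 + 22.258
T_est = 55.378

55.378


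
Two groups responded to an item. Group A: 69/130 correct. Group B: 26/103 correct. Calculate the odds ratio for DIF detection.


Odds_A = 69/61 = 1.1311
Odds_B = 26/77 = 0.3377
OR = Odds_A / Odds_B = 1.1311 / 0.3377
Exactly, OR = (69 * 77) / (61 * 26) = 5313 / 1586
OR = 3.3499

3.3499


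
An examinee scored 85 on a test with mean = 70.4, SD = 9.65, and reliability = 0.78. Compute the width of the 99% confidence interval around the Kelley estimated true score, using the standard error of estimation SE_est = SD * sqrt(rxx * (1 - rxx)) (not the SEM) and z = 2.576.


True score estimate = 0.78*85 + 0.22*70.4 = 81.788
SE_est = SD * sqrt(rxx * (1 - rxx)) = 9.65 * sqrt(0.78 * 0.22) = 9.65 * sqrt(0.1716) = 3.997477
CI = T_est +/- z * SE_est, so width = 2 * z * SE_est = 2 * 2.576 * 3.997477
Width = 20.595

20.595


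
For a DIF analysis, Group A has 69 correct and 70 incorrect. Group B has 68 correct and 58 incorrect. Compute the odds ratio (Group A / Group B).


Odds_A = 69/70 = 0.9857
Odds_B = 68/58 = 1.1724
OR = Odds_A / Odds_B = 0.9857 / 1.1724
Exactly, OR = (69 * 58) / (70 * 68) = 4002 / 4760
OR = 0.8408

0.8408


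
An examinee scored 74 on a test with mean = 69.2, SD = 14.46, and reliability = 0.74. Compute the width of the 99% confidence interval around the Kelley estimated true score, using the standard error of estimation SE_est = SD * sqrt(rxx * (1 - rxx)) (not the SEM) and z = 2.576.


True score estimate = 0.74*74 + 0.26*69.2 = 72.752
SE_est = SD * sqrt(rxx * (1 - rxx)) = 14.46 * sqrt(0.74 * 0.26) = 14.46 * sqrt(0.1924) = 6.342651
CI = T_est +/- z * SE_est, so width = 2 * z * SE_est = 2 * 2.576 * 6.342651
Width = 32.6773

32.6773


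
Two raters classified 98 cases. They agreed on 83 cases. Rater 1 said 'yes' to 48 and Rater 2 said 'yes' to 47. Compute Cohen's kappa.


P_o = 83/98 = 0.846939
P_e = (48*47 + 50*51) / 9604 = 0.500416
kappa = (P_o - P_e) / (1 - P_e)
kappa = (0.846939 - 0.500416) / (1 - 0.500416)
kappa = 0.6936

0.6936


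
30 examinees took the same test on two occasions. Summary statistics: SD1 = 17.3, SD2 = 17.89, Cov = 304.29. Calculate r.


r = cov(X,Y) / (SD_X * SD_Y)
r = 304.29 / (17.3 * 17.89)
r = 304.29 / 309.497
r = 0.9832

0.9832


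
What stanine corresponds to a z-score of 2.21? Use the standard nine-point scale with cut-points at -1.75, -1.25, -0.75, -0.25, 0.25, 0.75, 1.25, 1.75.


Stanine boundaries: [-1.75, -1.25, -0.75, -0.25, 0.25, 0.75, 1.25, 1.75]
z = 2.21
Check each boundary:
  z >= -1.75 -> could be stanine 2
  z >= -1.25 -> could be stanine 3
  z >= -0.75 -> could be stanine 4
  z >= -0.25 -> could be stanine 5
  z >= 0.25 -> could be stanine 6
  z >= 0.75 -> could be stanine 7
  z >= 1.25 -> could be stanine 8
  z >= 1.75 -> could be stanine 9
Highest qualifying boundary gives stanine = 9

9


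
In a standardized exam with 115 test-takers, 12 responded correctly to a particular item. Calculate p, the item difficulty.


Item difficulty p = number correct / total examinees
p = 12 / 115
p = 0.1043

0.1043


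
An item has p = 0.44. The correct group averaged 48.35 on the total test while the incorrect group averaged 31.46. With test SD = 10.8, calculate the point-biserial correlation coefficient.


q = 1 - p = 0.56
rpb = ((M1 - M0) / SD) * sqrt(p * q)
rpb = ((48.35 - 31.46) / 10.8) * sqrt(0.44 * 0.56)
rpb = 0.7763

0.7763


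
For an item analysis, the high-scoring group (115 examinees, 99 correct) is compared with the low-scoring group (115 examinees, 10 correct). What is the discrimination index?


p_upper = 99/115 = 0.8609
p_lower = 10/115 = 0.087
D = 0.8609 - 0.087 = 0.7739

0.7739


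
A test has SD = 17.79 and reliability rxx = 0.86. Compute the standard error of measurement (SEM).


SEM = SD * sqrt(1 - rxx)
SEM = 17.79 * sqrt(1 - 0.86)
SEM = 17.79 * sqrt(0.14) = 17.79 * 0.374166
SEM = 6.6564

6.6564


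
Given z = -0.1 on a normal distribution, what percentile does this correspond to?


CDF(z) = 0.5 * (1 + erf(z/sqrt(2)))
erf(-0.0707) = -0.0797
CDF = 0.4602
Percentile rank = 0.4602 * 100 = 46.02

46.02


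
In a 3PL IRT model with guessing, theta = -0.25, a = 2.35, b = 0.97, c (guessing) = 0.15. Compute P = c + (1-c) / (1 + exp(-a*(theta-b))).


logit = 2.35*(-0.25 - 0.97) = -2.867
P* = 1/(1 + exp(--2.867)) = 0.0538
P = 0.15 + (1 - 0.15) * 0.0538
P = 0.1957

0.1957


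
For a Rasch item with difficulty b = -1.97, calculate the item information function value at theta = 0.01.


P = 1/(1+exp(-(0.01--1.97))) = 0.8787
I = P*(1-P) = 0.8787 * 0.1213
I = 0.1066

0.1066


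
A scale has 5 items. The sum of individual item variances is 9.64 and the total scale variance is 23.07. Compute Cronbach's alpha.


alpha = (k/(k-1)) * (1 - sum(si^2)/s_total^2)
= (5/4) * (1 - 9.64/23.07)
alpha = 0.7277

0.7277


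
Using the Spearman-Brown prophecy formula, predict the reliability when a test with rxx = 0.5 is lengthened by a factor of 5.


r_new = (n * rxx) / (1 + (n-1) * rxx)
r_new = (5 * 0.5) / (1 + 4 * 0.5)
r_new = 2.5 / 3.0
r_new = 0.8333

0.8333


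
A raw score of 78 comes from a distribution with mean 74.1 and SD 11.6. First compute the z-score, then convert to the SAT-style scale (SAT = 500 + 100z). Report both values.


z = (X - mean) / SD = (78 - 74.1) / 11.6
z = 3.9 / 11.6
z = 0.3362
SAT-scale = SAT = 500 + 100z
Carry z at full precision (z = 3.9 / 11.6) into the conversion:
SAT-scale = 500 + 100 * (3.9 / 11.6) = 500 + 390 / 11.6
SAT-scale = 500 + 33.6207
SAT-scale = 533.6207

533.6207


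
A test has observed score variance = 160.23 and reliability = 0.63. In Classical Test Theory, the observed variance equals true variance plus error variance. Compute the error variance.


var_true = rxx * var_obs = 0.63 * 160.23 = 100.9449
var_error = var_obs - var_true
var_error = 160.23 - 100.9449
var_error = 59.2851

59.2851


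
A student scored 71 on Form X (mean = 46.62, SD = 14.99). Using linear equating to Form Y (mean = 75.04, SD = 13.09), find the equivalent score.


slope = SD_Y / SD_X = 13.09 / 14.99 ~ 0.8732
intercept = mean_Y - slope * mean_X = 75.04 - (13.09 / 14.99) * 46.62 ~ 34.3291
Y = slope * X + intercept. To avoid rounding drift from the rounded slope/intercept, evaluate the equivalent form Y = mean_Y + SD_Y * (X - mean_X) / SD_X at full precision:
Y = 75.04 + 13.09 * (71 - 46.62) / 14.99
Y = 75.04 + 13.09 * 24.38 / 14.99
Y = 75.04 + 319.1342 / 14.99
Y = 75.04 + 21.2898
Y = 96.3298

96.3298


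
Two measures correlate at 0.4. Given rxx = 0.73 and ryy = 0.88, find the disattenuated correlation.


r_corrected = rxy / sqrt(rxx * ryy)
= 0.4 / sqrt(0.73 * 0.88)
= 0.4 / sqrt(0.6424)
= 0.4 / 0.801499
r_corrected = 0.4991

0.4991


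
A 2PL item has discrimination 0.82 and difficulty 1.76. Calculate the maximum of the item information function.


For 2PL, max info at theta = b = 1.76
I_max = a^2 / 4 = 0.82^2 / 4
= 0.6724 / 4
I_max = 0.1681

0.1681


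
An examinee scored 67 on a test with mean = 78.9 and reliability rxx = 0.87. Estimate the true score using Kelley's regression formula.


T_est = rxx * X + (1 - rxx) * mean
T_est = 0.87 * 67 + 0.13 * 78.9
T_est = 58.29 + 10.257
T_est = 68.547

68.547


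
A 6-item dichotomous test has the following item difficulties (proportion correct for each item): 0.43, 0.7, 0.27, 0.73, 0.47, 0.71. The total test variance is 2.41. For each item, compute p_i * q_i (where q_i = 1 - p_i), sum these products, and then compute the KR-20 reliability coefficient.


For each item, compute p_i * q_i:
  Item 1: 0.43 * 0.57 = 0.2451
  Item 2: 0.7 * 0.3 = 0.21
  Item 3: 0.27 * 0.73 = 0.1971
  Item 4: 0.73 * 0.27 = 0.1971
  Item 5: 0.47 * 0.53 = 0.2491
  Item 6: 0.71 * 0.29 = 0.2059
Sum(p_i * q_i) = 0.2451 + 0.21 + 0.1971 + 0.1971 + 0.2491 + 0.2059 = 1.3043
KR-20 = (k/(k-1)) * (1 - Sum(p_i*q_i) / Var_total)
= (6/5) * (1 - 1.3043/2.41)
= 1.2 * 0.4588
KR-20 = 0.5506

0.5506


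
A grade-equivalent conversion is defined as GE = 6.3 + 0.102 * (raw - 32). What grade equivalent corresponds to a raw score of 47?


raw - median = 47 - 32 = 15
slope * diff = 0.102 * 15 = 1.53
GE = 6.3 + 1.53
GE = 7.83

7.83


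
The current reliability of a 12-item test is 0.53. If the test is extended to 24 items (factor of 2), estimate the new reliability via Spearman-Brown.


r_new = (n * rxx) / (1 + (n-1) * rxx)
r_new = (2 * 0.53) / (1 + 1 * 0.53)
r_new = 1.06 / 1.53
r_new = 0.6928

0.6928


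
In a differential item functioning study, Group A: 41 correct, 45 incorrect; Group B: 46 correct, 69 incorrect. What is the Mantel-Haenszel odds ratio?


Odds_A = 41/45 = 0.9111
Odds_B = 46/69 = 0.6667
OR = Odds_A / Odds_B = 0.9111 / 0.6667
Exactly, OR = (41 * 69) / (45 * 46) = 2829 / 2070
OR = 1.3667

1.3667


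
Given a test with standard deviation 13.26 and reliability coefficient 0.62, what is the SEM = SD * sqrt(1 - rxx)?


SEM = SD * sqrt(1 - rxx)
SEM = 13.26 * sqrt(1 - 0.62)
SEM = 13.26 * sqrt(0.38) = 13.26 * 0.616441
SEM = 8.174

8.174


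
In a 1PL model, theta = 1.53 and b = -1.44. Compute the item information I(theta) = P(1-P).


P = 1/(1+exp(-(1.53--1.44))) = 0.9512
I = P*(1-P) = 0.9512 * 0.0488
I = 0.0464

0.0464


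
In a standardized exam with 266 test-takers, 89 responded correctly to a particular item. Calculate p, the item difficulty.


Item difficulty p = number correct / total examinees
p = 89 / 266
p = 0.3346

0.3346


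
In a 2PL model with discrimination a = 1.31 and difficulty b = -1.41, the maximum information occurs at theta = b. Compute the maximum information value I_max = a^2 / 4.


For 2PL, max info at theta = b = -1.41
I_max = a^2 / 4 = 1.31^2 / 4
= 1.7161 / 4
I_max = 0.429

0.429


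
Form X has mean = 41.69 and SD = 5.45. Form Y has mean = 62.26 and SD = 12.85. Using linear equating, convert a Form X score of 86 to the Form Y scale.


slope = SD_Y / SD_X = 12.85 / 5.45 ~ 2.3578
intercept = mean_Y - slope * mean_X = 62.26 - (12.85 / 5.45) * 41.69 ~ -36.0366
Y = slope * X + intercept. To avoid rounding drift from the rounded slope/intercept, evaluate the equivalent form Y = mean_Y + SD_Y * (X - mean_X) / SD_X at full precision:
Y = 62.26 + 12.85 * (86 - 41.69) / 5.45
Y = 62.26 + 12.85 * 44.31 / 5.45
Y = 62.26 + 569.3835 / 5.45
Y = 62.26 + 104.474
Y = 166.734

166.734


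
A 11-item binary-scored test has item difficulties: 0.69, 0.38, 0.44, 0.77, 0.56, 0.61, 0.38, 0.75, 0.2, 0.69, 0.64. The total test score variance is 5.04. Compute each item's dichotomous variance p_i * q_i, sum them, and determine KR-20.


For each item, compute p_i * q_i:
  Item 1: 0.69 * 0.31 = 0.2139
  Item 2: 0.38 * 0.62 = 0.2356
  Item 3: 0.44 * 0.56 = 0.2464
  Item 4: 0.77 * 0.23 = 0.1771
  Item 5: 0.56 * 0.44 = 0.2464
  Item 6: 0.61 * 0.39 = 0.2379
  Item 7: 0.38 * 0.62 = 0.2356
  Item 8: 0.75 * 0.25 = 0.1875
  Item 9: 0.2 * 0.8 = 0.16
  Item 10: 0.69 * 0.31 = 0.2139
  Item 11: 0.64 * 0.36 = 0.2304
Sum(p_i * q_i) = 0.2139 + 0.2356 + 0.2464 + 0.1771 + 0.2464 + 0.2379 + 0.2356 + 0.1875 + 0.16 + 0.2139 + 0.2304 = 2.3847
KR-20 = (k/(k-1)) * (1 - Sum(p_i*q_i) / Var_total)
= (11/10) * (1 - 2.3847/5.04)
= 1.1 * 0.5268
KR-20 = 0.5795

0.5795


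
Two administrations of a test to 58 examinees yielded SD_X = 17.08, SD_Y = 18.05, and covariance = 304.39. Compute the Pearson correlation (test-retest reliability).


r = cov(X,Y) / (SD_X * SD_Y)
r = 304.39 / (17.08 * 18.05)
r = 304.39 / 308.294
r = 0.9873

0.9873


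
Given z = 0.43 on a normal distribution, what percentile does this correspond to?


CDF(z) = 0.5 * (1 + erf(z/sqrt(2)))
erf(0.3041) = 0.3328
CDF = 0.6664
Percentile rank = 0.6664 * 100 = 66.64

66.64


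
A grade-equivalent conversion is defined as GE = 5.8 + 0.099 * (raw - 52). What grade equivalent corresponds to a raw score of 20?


raw - median = 20 - 52 = -32
slope * diff = 0.099 * -32 = -3.168
GE = 5.8 + -3.168
GE = 2.632

2.632


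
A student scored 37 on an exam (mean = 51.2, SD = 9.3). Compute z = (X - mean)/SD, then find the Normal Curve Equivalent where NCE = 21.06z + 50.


z = (X - mean) / SD = (37 - 51.2) / 9.3
z = -14.2 / 9.3
z = -1.5269
NCE = NCE = 21.06z + 50
Carry z at full precision (z = -14.2 / 9.3) into the conversion:
NCE = 21.06 * (-14.2 / 9.3) + 50 = -299.052 / 9.3 + 50
NCE = -32.1561 + 50
NCE = 17.8439

17.8439


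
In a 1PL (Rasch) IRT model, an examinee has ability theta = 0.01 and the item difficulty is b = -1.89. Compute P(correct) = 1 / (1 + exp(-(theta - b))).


theta - b = 0.01 - -1.89 = 1.9
exp(-(theta - b)) = exp(-1.9) = 0.1496
P = 1 / (1 + 0.1496)
P = 0.8699

0.8699


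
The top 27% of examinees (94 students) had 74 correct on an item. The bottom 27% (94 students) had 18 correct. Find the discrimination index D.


p_upper = 74/94 = 0.7872
p_lower = 18/94 = 0.1915
D = 0.7872 - 0.1915 = 0.5957

0.5957


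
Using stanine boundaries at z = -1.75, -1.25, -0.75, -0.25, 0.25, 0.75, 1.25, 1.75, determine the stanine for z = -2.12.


Stanine boundaries: [-1.75, -1.25, -0.75, -0.25, 0.25, 0.75, 1.25, 1.75]
z = -2.12
Check each boundary:
  z < -1.75
  z < -1.25
  z < -0.75
  z < -0.25
  z < 0.25
  z < 0.75
  z < 1.25
  z < 1.75
Highest qualifying boundary gives stanine = 1

1


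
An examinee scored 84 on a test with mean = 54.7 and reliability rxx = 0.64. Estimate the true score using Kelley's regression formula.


T_est = rxx * X + (1 - rxx) * mean
T_est = 0.64 * 84 + 0.36 * 54.7
T_est = 53.76 + 19.692
T_est = 73.452

73.452


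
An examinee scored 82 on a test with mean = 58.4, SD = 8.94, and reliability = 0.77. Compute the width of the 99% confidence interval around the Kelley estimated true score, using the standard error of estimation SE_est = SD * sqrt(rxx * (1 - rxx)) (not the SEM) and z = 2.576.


True score estimate = 0.77*82 + 0.23*58.4 = 76.572
SE_est = SD * sqrt(rxx * (1 - rxx)) = 8.94 * sqrt(0.77 * 0.23) = 8.94 * sqrt(0.1771) = 3.762243
CI = T_est +/- z * SE_est, so width = 2 * z * SE_est = 2 * 2.576 * 3.762243
Width = 19.3831

19.3831


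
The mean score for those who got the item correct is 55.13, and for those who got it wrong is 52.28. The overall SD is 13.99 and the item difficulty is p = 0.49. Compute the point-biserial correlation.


q = 1 - p = 0.51
rpb = ((M1 - M0) / SD) * sqrt(p * q)
rpb = ((55.13 - 52.28) / 13.99) * sqrt(0.49 * 0.51)
rpb = 0.1018

0.1018


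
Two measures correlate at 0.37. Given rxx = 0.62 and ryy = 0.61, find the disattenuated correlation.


r_corrected = rxy / sqrt(rxx * ryy)
= 0.37 / sqrt(0.62 * 0.61)
= 0.37 / sqrt(0.3782)
= 0.37 / 0.61498
r_corrected = 0.6016

0.6016


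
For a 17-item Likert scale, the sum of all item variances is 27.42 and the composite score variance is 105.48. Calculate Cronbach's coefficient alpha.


alpha = (k/(k-1)) * (1 - sum(si^2)/s_total^2)
= (17/16) * (1 - 27.42/105.48)
alpha = 0.7863

0.7863


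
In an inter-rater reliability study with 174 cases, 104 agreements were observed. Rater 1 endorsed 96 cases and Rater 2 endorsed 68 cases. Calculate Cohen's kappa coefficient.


P_o = 104/174 = 0.597701
P_e = (96*68 + 78*106) / 30276 = 0.488704
kappa = (P_o - P_e) / (1 - P_e)
kappa = (0.597701 - 0.488704) / (1 - 0.488704)
kappa = 0.2132

0.2132


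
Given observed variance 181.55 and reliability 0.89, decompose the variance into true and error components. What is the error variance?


var_true = rxx * var_obs = 0.89 * 181.55 = 161.5795
var_error = var_obs - var_true
var_error = 181.55 - 161.5795
var_error = 19.9705

19.9705


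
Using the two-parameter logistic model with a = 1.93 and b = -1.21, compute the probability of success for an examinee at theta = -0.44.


a*(theta - b) = 1.93 * (-0.44 - -1.21) = 1.4861
exp(-1.4861) = 0.2263
P = 1 / (1 + 0.2263)
P = 0.8155

0.8155


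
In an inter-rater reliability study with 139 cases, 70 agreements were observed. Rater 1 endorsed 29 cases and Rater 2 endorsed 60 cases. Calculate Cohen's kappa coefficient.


P_o = 70/139 = 0.503597
P_e = (29*60 + 110*79) / 19321 = 0.539827
kappa = (P_o - P_e) / (1 - P_e)
kappa = (0.503597 - 0.539827) / (1 - 0.539827)
kappa = -0.0787

-0.0787


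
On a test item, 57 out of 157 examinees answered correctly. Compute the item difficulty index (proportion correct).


Item difficulty p = number correct / total examinees
p = 57 / 157
p = 0.3631

0.3631


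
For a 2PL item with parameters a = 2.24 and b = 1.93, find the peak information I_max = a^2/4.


For 2PL, max info at theta = b = 1.93
I_max = a^2 / 4 = 2.24^2 / 4
= 5.0176 / 4
I_max = 1.2544

1.2544


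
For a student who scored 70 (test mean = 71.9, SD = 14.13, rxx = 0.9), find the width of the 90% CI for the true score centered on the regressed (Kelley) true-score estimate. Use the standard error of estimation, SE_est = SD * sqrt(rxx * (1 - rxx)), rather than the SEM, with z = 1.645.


True score estimate = 0.9*70 + 0.1*71.9 = 70.19
SE_est = SD * sqrt(rxx * (1 - rxx)) = 14.13 * sqrt(0.9 * 0.1) = 14.13 * sqrt(0.09) = 4.239
CI = T_est +/- z * SE_est, so width = 2 * z * SE_est = 2 * 1.645 * 4.239
Width = 13.9463

13.9463


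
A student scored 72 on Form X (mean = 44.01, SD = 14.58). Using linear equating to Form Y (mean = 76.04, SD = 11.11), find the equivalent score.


slope = SD_Y / SD_X = 11.11 / 14.58 ~ 0.762
intercept = mean_Y - slope * mean_X = 76.04 - (11.11 / 14.58) * 44.01 ~ 42.5043
Y = slope * X + intercept. To avoid rounding drift from the rounded slope/intercept, evaluate the equivalent form Y = mean_Y + SD_Y * (X - mean_X) / SD_X at full precision:
Y = 76.04 + 11.11 * (72 - 44.01) / 14.58
Y = 76.04 + 11.11 * 27.99 / 14.58
Y = 76.04 + 310.9689 / 14.58
Y = 76.04 + 21.3285
Y = 97.3685

97.3685


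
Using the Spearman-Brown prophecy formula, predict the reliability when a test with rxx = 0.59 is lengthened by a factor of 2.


r_new = (n * rxx) / (1 + (n-1) * rxx)
r_new = (2 * 0.59) / (1 + 1 * 0.59)
r_new = 1.18 / 1.59
r_new = 0.7421

0.7421


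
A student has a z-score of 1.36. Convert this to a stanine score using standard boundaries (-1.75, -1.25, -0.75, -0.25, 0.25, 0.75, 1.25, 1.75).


Stanine boundaries: [-1.75, -1.25, -0.75, -0.25, 0.25, 0.75, 1.25, 1.75]
z = 1.36
Check each boundary:
  z >= -1.75 -> could be stanine 2
  z >= -1.25 -> could be stanine 3
  z >= -0.75 -> could be stanine 4
  z >= -0.25 -> could be stanine 5
  z >= 0.25 -> could be stanine 6
  z >= 0.75 -> could be stanine 7
  z >= 1.25 -> could be stanine 8
  z < 1.75
Highest qualifying boundary gives stanine = 8

8


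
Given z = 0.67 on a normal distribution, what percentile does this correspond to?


CDF(z) = 0.5 * (1 + erf(z/sqrt(2)))
erf(0.4738) = 0.4971
CDF = 0.7486
Percentile rank = 0.7486 * 100 = 74.86

74.86


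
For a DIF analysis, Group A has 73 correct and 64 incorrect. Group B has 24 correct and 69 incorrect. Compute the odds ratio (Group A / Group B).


Odds_A = 73/64 = 1.1406
Odds_B = 24/69 = 0.3478
OR = Odds_A / Odds_B = 1.1406 / 0.3478
Exactly, OR = (73 * 69) / (64 * 24) = 5037 / 1536
OR = 3.2793

3.2793


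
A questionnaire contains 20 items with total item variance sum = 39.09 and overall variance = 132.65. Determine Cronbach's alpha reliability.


alpha = (k/(k-1)) * (1 - sum(si^2)/s_total^2)
= (20/19) * (1 - 39.09/132.65)
alpha = 0.7424

0.7424


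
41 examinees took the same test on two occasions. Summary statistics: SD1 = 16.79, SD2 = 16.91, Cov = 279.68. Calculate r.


r = cov(X,Y) / (SD_X * SD_Y)
r = 279.68 / (16.79 * 16.91)
r = 279.68 / 283.9189
r = 0.9851

0.9851


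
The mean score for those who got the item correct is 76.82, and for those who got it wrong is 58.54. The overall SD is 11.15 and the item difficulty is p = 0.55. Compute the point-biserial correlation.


q = 1 - p = 0.45
rpb = ((M1 - M0) / SD) * sqrt(p * q)
rpb = ((76.82 - 58.54) / 11.15) * sqrt(0.55 * 0.45)
rpb = 0.8156

0.8156


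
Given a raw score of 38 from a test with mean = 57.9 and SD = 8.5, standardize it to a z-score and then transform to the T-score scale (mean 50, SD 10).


z = (X - mean) / SD = (38 - 57.9) / 8.5
z = -19.9 / 8.5
z = -2.3412
T-score = T = 50 + 10z
Carry z at full precision (z = -19.9 / 8.5) into the conversion:
T-score = 50 + 10 * (-19.9 / 8.5) = 50 + -199 / 8.5
T-score = 50 + -23.4118
T-score = 26.5882

26.5882


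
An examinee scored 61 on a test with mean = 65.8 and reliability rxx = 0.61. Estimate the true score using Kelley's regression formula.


T_est = rxx * X + (1 - rxx) * mean
T_est = 0.61 * 61 + 0.39 * 65.8
T_est = 37.21 + 25.662
T_est = 62.872

62.872


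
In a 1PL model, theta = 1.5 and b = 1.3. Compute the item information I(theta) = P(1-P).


P = 1/(1+exp(-(1.5-1.3))) = 0.5498
I = P*(1-P) = 0.5498 * 0.4502
I = 0.2475

0.2475


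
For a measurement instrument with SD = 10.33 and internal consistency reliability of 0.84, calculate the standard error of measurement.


SEM = SD * sqrt(1 - rxx)
SEM = 10.33 * sqrt(1 - 0.84)
SEM = 10.33 * sqrt(0.16) = 10.33 * 0.4
SEM = 4.132

4.132


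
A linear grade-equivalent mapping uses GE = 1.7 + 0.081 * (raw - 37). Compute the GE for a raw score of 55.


raw - median = 55 - 37 = 18
slope * diff = 0.081 * 18 = 1.458
GE = 1.7 + 1.458
GE = 3.158

3.158


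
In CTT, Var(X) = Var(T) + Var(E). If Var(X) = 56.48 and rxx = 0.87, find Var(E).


var_true = rxx * var_obs = 0.87 * 56.48 = 49.1376
var_error = var_obs - var_true
var_error = 56.48 - 49.1376
var_error = 7.3424

7.3424


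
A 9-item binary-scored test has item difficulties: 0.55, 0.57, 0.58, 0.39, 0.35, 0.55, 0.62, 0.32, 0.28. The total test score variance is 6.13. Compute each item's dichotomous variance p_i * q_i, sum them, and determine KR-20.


For each item, compute p_i * q_i:
  Item 1: 0.55 * 0.45 = 0.2475
  Item 2: 0.57 * 0.43 = 0.2451
  Item 3: 0.58 * 0.42 = 0.2436
  Item 4: 0.39 * 0.61 = 0.2379
  Item 5: 0.35 * 0.65 = 0.2275
  Item 6: 0.55 * 0.45 = 0.2475
  Item 7: 0.62 * 0.38 = 0.2356
  Item 8: 0.32 * 0.68 = 0.2176
  Item 9: 0.28 * 0.72 = 0.2016
Sum(p_i * q_i) = 0.2475 + 0.2451 + 0.2436 + 0.2379 + 0.2275 + 0.2475 + 0.2356 + 0.2176 + 0.2016 = 2.1039
KR-20 = (k/(k-1)) * (1 - Sum(p_i*q_i) / Var_total)
= (9/8) * (1 - 2.1039/6.13)
= 1.125 * 0.6568
KR-20 = 0.7389

0.7389


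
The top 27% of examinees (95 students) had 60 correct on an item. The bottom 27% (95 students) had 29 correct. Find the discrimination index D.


p_upper = 60/95 = 0.6316
p_lower = 29/95 = 0.3053
D = 0.6316 - 0.3053 = 0.3263

0.3263


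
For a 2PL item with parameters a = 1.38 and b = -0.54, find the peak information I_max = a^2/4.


For 2PL, max info at theta = b = -0.54
I_max = a^2 / 4 = 1.38^2 / 4
= 1.9044 / 4
I_max = 0.4761

0.4761


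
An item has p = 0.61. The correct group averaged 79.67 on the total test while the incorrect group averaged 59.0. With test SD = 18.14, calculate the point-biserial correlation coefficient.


q = 1 - p = 0.39
rpb = ((M1 - M0) / SD) * sqrt(p * q)
rpb = ((79.67 - 59.0) / 18.14) * sqrt(0.61 * 0.39)
rpb = 0.5558

0.5558


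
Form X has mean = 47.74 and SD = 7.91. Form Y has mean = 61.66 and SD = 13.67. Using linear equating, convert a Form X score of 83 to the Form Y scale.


slope = SD_Y / SD_X = 13.67 / 7.91 ~ 1.7282
intercept = mean_Y - slope * mean_X = 61.66 - (13.67 / 7.91) * 47.74 ~ -20.8439
Y = slope * X + intercept. To avoid rounding drift from the rounded slope/intercept, evaluate the equivalent form Y = mean_Y + SD_Y * (X - mean_X) / SD_X at full precision:
Y = 61.66 + 13.67 * (83 - 47.74) / 7.91
Y = 61.66 + 13.67 * 35.26 / 7.91
Y = 61.66 + 482.0042 / 7.91
Y = 61.66 + 60.9361
Y = 122.5961

122.5961


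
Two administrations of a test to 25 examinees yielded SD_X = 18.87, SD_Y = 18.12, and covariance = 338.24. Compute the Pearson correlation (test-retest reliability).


r = cov(X,Y) / (SD_X * SD_Y)
r = 338.24 / (18.87 * 18.12)
r = 338.24 / 341.9244
r = 0.9892

0.9892


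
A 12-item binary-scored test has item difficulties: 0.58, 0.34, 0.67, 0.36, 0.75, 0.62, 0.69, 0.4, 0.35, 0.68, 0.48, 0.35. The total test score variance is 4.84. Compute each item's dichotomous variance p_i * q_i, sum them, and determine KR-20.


For each item, compute p_i * q_i:
  Item 1: 0.58 * 0.42 = 0.2436
  Item 2: 0.34 * 0.66 = 0.2244
  Item 3: 0.67 * 0.33 = 0.2211
  Item 4: 0.36 * 0.64 = 0.2304
  Item 5: 0.75 * 0.25 = 0.1875
  Item 6: 0.62 * 0.38 = 0.2356
  Item 7: 0.69 * 0.31 = 0.2139
  Item 8: 0.4 * 0.6 = 0.24
  Item 9: 0.35 * 0.65 = 0.2275
  Item 10: 0.68 * 0.32 = 0.2176
  Item 11: 0.48 * 0.52 = 0.2496
  Item 12: 0.35 * 0.65 = 0.2275
Sum(p_i * q_i) = 0.2436 + 0.2244 + 0.2211 + 0.2304 + 0.1875 + 0.2356 + 0.2139 + 0.24 + 0.2275 + 0.2176 + 0.2496 + 0.2275 = 2.7187
KR-20 = (k/(k-1)) * (1 - Sum(p_i*q_i) / Var_total)
= (12/11) * (1 - 2.7187/4.84)
= 1.0909 * 0.4383
KR-20 = 0.4781

0.4781


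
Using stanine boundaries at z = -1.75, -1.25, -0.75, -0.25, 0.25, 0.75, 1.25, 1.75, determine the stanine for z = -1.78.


Stanine boundaries: [-1.75, -1.25, -0.75, -0.25, 0.25, 0.75, 1.25, 1.75]
z = -1.78
Check each boundary:
  z < -1.75
  z < -1.25
  z < -0.75
  z < -0.25
  z < 0.25
  z < 0.75
  z < 1.25
  z < 1.75
Highest qualifying boundary gives stanine = 1

1


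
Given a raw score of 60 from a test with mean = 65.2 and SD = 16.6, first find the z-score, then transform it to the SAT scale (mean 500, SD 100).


z = (X - mean) / SD = (60 - 65.2) / 16.6
z = -5.2 / 16.6
z = -0.3133
SAT-scale = SAT = 500 + 100z
Carry z at full precision (z = -5.2 / 16.6) into the conversion:
SAT-scale = 500 + 100 * (-5.2 / 16.6) = 500 + -520 / 16.6
SAT-scale = 500 + -31.3253
SAT-scale = 468.6747

468.6747


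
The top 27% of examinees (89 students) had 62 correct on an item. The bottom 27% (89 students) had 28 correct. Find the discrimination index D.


p_upper = 62/89 = 0.6966
p_lower = 28/89 = 0.3146
D = 0.6966 - 0.3146 = 0.382

0.382


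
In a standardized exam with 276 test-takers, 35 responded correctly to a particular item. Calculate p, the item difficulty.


Item difficulty p = number correct / total examinees
p = 35 / 276
p = 0.1268

0.1268


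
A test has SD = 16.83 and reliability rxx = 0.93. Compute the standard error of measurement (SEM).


SEM = SD * sqrt(1 - rxx)
SEM = 16.83 * sqrt(1 - 0.93)
SEM = 16.83 * sqrt(0.07) = 16.83 * 0.264575
SEM = 4.4528

4.4528


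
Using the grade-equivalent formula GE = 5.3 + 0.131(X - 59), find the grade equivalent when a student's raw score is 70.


raw - median = 70 - 59 = 11
slope * diff = 0.131 * 11 = 1.441
GE = 5.3 + 1.441
GE = 6.741

6.741


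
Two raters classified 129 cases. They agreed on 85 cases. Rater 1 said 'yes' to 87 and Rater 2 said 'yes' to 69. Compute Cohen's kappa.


P_o = 85/129 = 0.658915
P_e = (87*69 + 42*60) / 16641 = 0.512169
kappa = (P_o - P_e) / (1 - P_e)
kappa = (0.658915 - 0.512169) / (1 - 0.512169)
kappa = 0.3008

0.3008


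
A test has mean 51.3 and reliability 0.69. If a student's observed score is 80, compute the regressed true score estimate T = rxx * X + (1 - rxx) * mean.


T_est = rxx * X + (1 - rxx) * mean
T_est = 0.69 * 80 + 0.31 * 51.3
T_est = 55.2 + 15.903
T_est = 71.103

71.103


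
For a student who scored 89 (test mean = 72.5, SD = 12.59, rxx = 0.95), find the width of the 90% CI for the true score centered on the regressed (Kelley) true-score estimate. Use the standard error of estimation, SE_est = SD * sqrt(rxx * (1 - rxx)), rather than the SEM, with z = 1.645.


True score estimate = 0.95*89 + 0.05*72.5 = 88.175
SE_est = SD * sqrt(rxx * (1 - rxx)) = 12.59 * sqrt(0.95 * 0.05) = 12.59 * sqrt(0.0475) = 2.743927
CI = T_est +/- z * SE_est, so width = 2 * z * SE_est = 2 * 1.645 * 2.743927
Width = 9.0275

9.0275


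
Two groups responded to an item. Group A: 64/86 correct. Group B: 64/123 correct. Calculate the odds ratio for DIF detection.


Odds_A = 64/22 = 2.9091
Odds_B = 64/59 = 1.0847
OR = Odds_A / Odds_B = 2.9091 / 1.0847
Exactly, OR = (64 * 59) / (22 * 64) = 3776 / 1408
OR = 2.6818

2.6818


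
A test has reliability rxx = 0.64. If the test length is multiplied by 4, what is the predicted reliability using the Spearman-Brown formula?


r_new = (n * rxx) / (1 + (n-1) * rxx)
r_new = (4 * 0.64) / (1 + 3 * 0.64)
r_new = 2.56 / 2.92
r_new = 0.8767

0.8767


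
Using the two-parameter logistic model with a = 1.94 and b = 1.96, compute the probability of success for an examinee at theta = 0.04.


a*(theta - b) = 1.94 * (0.04 - 1.96) = -3.7248
exp(--3.7248) = 41.4629
P = 1 / (1 + 41.4629)
P = 0.0235

0.0235


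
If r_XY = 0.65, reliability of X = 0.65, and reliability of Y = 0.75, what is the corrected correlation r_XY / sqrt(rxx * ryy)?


r_corrected = rxy / sqrt(rxx * ryy)
= 0.65 / sqrt(0.65 * 0.75)
= 0.65 / sqrt(0.4875)
= 0.65 / 0.698212
r_corrected = 0.9309

0.9309


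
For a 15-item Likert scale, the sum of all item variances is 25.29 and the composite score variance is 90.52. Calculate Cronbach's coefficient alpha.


alpha = (k/(k-1)) * (1 - sum(si^2)/s_total^2)
= (15/14) * (1 - 25.29/90.52)
alpha = 0.7721

0.7721


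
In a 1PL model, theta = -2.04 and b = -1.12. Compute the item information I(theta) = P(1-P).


P = 1/(1+exp(-(-2.04--1.12))) = 0.285
I = P*(1-P) = 0.285 * 0.715
I = 0.2038

0.2038


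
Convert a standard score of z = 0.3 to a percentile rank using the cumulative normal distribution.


CDF(z) = 0.5 * (1 + erf(z/sqrt(2)))
erf(0.2121) = 0.2358
CDF = 0.6179
Percentile rank = 0.6179 * 100 = 61.79

61.79


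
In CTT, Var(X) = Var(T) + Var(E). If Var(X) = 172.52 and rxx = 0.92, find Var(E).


var_true = rxx * var_obs = 0.92 * 172.52 = 158.7184
var_error = var_obs - var_true
var_error = 172.52 - 158.7184
var_error = 13.8016

13.8016


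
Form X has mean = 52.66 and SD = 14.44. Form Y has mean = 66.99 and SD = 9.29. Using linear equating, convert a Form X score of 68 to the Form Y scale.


slope = SD_Y / SD_X = 9.29 / 14.44 ~ 0.6434
intercept = mean_Y - slope * mean_X = 66.99 - (9.29 / 14.44) * 52.66 ~ 33.1111
Y = slope * X + intercept. To avoid rounding drift from the rounded slope/intercept, evaluate the equivalent form Y = mean_Y + SD_Y * (X - mean_X) / SD_X at full precision:
Y = 66.99 + 9.29 * (68 - 52.66) / 14.44
Y = 66.99 + 9.29 * 15.34 / 14.44
Y = 66.99 + 142.5086 / 14.44
Y = 66.99 + 9.869
Y = 76.859

76.859


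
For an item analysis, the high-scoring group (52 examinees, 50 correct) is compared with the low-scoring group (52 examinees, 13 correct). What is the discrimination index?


p_upper = 50/52 = 0.9615
p_lower = 13/52 = 0.25
D = 0.9615 - 0.25 = 0.7115

0.7115


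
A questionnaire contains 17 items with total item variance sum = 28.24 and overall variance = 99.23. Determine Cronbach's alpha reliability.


alpha = (k/(k-1)) * (1 - sum(si^2)/s_total^2)
= (17/16) * (1 - 28.24/99.23)
alpha = 0.7601

0.7601


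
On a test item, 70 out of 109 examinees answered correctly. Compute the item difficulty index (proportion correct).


Item difficulty p = number correct / total examinees
p = 70 / 109
p = 0.6422

0.6422


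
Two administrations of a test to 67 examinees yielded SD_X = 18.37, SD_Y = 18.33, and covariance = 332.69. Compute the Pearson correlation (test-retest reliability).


r = cov(X,Y) / (SD_X * SD_Y)
r = 332.69 / (18.37 * 18.33)
r = 332.69 / 336.7221
r = 0.988

0.988


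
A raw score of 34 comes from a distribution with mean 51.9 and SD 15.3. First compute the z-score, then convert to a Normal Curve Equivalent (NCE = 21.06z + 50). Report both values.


z = (X - mean) / SD = (34 - 51.9) / 15.3
z = -17.9 / 15.3
z = -1.1699
NCE = NCE = 21.06z + 50
Carry z at full precision (z = -17.9 / 15.3) into the conversion:
NCE = 21.06 * (-17.9 / 15.3) + 50 = -376.974 / 15.3 + 50
NCE = -24.6388 + 50
NCE = 25.3612

25.3612


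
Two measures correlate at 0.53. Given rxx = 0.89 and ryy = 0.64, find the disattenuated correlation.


r_corrected = rxy / sqrt(rxx * ryy)
= 0.53 / sqrt(0.89 * 0.64)
= 0.53 / sqrt(0.5696)
= 0.53 / 0.754718
r_corrected = 0.7022

0.7022


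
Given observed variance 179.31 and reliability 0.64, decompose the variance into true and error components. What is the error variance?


var_true = rxx * var_obs = 0.64 * 179.31 = 114.7584
var_error = var_obs - var_true
var_error = 179.31 - 114.7584
var_error = 64.5516

64.5516


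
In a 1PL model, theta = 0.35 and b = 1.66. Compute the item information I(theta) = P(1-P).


P = 1/(1+exp(-(0.35-1.66))) = 0.2125
I = P*(1-P) = 0.2125 * 0.7875
I = 0.1673

0.1673


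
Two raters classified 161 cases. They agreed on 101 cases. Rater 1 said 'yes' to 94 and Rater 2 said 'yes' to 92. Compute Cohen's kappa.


P_o = 101/161 = 0.627329
P_e = (94*92 + 67*69) / 25921 = 0.511979
kappa = (P_o - P_e) / (1 - P_e)
kappa = (0.627329 - 0.511979) / (1 - 0.511979)
kappa = 0.2364

0.2364


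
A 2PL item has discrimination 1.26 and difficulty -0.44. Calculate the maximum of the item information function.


For 2PL, max info at theta = b = -0.44
I_max = a^2 / 4 = 1.26^2 / 4
= 1.5876 / 4
I_max = 0.3969

0.3969
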